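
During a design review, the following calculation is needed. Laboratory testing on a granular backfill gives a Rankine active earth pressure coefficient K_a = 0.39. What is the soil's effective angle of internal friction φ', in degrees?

26.0°

K_a = tan²(45° − φ/2) ⇒ 45° − φ/2 = arctan(√0.39) = 31.98°.
φ = 2(45° − 31.98°) = 26.03°.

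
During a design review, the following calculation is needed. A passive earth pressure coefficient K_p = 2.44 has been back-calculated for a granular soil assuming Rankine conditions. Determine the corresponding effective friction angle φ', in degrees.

24.7°

K_p = (1+sin φ)/(1−sin φ) ⇒ sin φ = (K_p − 1)/(K_p + 1) = 0.4186.
φ = arcsin(0.4186) = 24.75°.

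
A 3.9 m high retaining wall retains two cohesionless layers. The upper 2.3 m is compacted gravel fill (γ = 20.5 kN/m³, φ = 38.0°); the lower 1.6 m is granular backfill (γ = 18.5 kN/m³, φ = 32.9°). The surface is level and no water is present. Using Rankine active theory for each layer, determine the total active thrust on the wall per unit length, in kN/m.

42.2 kN/m

K_a1 = tan²(45°−38.0°/2) = 0.2379; K_a2 = tan²(45°−32.9°/2) = 0.2960.
Layer 1: σ at base = K_a1 γ₁ h₁ = 11.22 kPa; P₁ = ½×11.22×2.3 = 12.90.
Layer 2: σ_v at top = γ₁h₁ = 47.15; σ_h top = K_a2×47.15 = 13.96; σ_h base = K_a2×(47.15+18.5×1.6) = 22.72.
P₂ = ½(13.96+22.72)×1.6 = 29.34. Total P_a = 12.90+29.34 = 42.24 kN/m.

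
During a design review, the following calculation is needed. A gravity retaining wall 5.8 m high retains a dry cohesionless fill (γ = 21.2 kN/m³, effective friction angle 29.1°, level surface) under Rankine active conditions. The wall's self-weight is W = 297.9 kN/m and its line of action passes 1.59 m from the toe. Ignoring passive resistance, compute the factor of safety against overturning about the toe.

1.99

K_a = tan²(45° − 29.1°/2) = 0.3456.
P_a = ½K_aγH² = 0.5×0.3456×21.2×5.8² = 123.2 kN/m, acting at H/3 = 1.933 m above the base.
Overturning moment M_o = P_a × H/3 = 123.2 × 1.933 = 238.2.
Resisting moment M_r = W × 1.59 = 297.9 × 1.59 = 473.7.
FS_overturning = M_r/M_o = 473.7/238.2 = 1.988.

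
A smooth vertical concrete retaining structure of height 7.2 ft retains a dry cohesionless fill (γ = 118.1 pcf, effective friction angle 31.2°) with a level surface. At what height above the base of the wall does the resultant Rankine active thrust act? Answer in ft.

2.40 ft

K_a = 0.3175.
The pressure distribution is triangular, so the resultant acts at H/3 above the base = 7.2/3 = 2.400 ft.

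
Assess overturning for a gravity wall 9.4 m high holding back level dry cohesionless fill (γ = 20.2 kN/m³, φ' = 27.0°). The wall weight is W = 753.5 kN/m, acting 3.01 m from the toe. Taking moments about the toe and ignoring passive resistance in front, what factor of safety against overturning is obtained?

2.16

K_a = tan²(45° − 27.0°/2) = 0.3755.
P_a = ½K_aγH² = 0.5×0.3755×20.2×9.4² = 335.1 kN/m, acting at H/3 = 3.133 m above the base.
Overturning moment M_o = P_a × H/3 = 335.1 × 3.133 = 1050.
Resisting moment M_r = W × 3.01 = 753.5 × 3.01 = 2268.
FS_overturning = M_r/M_o = 2268/1050 = 2.160.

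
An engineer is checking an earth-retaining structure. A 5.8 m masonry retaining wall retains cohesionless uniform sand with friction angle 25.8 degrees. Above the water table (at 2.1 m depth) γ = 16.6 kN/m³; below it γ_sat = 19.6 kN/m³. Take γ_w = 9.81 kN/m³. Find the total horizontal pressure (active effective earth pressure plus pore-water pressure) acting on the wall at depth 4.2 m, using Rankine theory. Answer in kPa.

K_a = (1 − sin φ)/(1 + sin φ) = 0.3935.
γ' = 19.6 − 9.81 = 9.790 kN/m³.
Effective vertical stress at 4.2 m: σ'_v = 16.6×2.1 + 9.790×2.10 = 55.42 kPa.
σ'_h = K_a σ'_v = 0.3935 × 55.42 = 21.81 kPa; u = γ_w × 2.10 = 20.60 kPa.
Total σ_h = 21.81 + 20.60 = 42.41 kPa.

42.4 kPa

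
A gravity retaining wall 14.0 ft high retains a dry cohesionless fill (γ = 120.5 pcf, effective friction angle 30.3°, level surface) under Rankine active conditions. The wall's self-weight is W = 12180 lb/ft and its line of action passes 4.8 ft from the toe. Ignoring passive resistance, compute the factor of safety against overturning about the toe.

K_a = tan²(45° − 30.3°/2) = 0.3293.
P_a = ½K_aγH² = 0.5×0.3293×120.5×14.0² = 3889 lb/ft, acting at H/3 = 4.667 ft above the base.
Overturning moment M_o = P_a × H/3 = 3889 × 4.667 = 18150.
Resisting moment M_r = W × 4.8 = 12180 × 4.8 = 58460.
FS_overturning = M_r/M_o = 58460/18150 = 3.221.

3.22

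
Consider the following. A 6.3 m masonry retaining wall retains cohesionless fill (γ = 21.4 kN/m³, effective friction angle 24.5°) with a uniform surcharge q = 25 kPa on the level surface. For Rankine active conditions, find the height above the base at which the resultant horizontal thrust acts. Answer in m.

2.38 m

K_a = 0.4137.
Triangular part P₁ = ½K_aγH² = 175.7 at H/3 = 2.100 m; rectangular part P₂ = K_a q H = 65.16 at H/2 = 3.150 m.
ȳ = (P₁·2.100 + P₂·3.150)/(P₁+P₂) = 2.384 m.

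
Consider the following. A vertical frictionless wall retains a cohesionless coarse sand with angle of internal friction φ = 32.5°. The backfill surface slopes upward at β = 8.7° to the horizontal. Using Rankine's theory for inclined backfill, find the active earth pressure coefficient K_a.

K_a = cos β · (cos β − √(cos²β − cos²φ)) / (cos β + √(cos²β − cos²φ)).
cos β = 0.9885, cos φ = 0.8434, √(cos²β − cos²φ) = 0.5156.
K_a = 0.9885 × (0.9885 − 0.5156)/(0.9885 + 0.5156) = 0.3108.

0.311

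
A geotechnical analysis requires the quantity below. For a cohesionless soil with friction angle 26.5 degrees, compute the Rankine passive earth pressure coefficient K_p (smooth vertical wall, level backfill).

K_p = (1 + sin φ)/(1 − sin φ) = tan²(45° + 26.5°/2) = 2.611.

2.61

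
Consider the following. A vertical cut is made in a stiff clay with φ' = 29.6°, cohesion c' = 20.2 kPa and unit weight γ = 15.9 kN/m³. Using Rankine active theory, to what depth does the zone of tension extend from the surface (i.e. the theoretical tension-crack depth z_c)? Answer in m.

K_a = tan²(45° − 29.6°/2) = 0.3387; √K_a = 0.5820.
The active pressure is zero where K_a γ z = 2c√K_a, so z_c = 2c/(γ√K_a) = 2×20.2/(15.9×0.5820) = 4.366 m.

4.37 m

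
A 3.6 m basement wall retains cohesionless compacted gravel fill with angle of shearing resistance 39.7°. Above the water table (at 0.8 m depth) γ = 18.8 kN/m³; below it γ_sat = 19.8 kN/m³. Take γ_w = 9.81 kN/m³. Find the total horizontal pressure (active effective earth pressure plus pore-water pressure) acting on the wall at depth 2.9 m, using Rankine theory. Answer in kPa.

K_a = (1 − sin φ)/(1 + sin φ) = 0.2204.
γ' = 19.8 − 9.81 = 9.990 kN/m³.
Effective vertical stress at 2.9 m: σ'_v = 18.8×0.8 + 9.990×2.10 = 36.02 kPa.
σ'_h = K_a σ'_v = 0.2204 × 36.02 = 7.940 kPa; u = γ_w × 2.10 = 20.60 kPa.
Total σ_h = 7.940 + 20.60 = 28.54 kPa.

28.5 kPa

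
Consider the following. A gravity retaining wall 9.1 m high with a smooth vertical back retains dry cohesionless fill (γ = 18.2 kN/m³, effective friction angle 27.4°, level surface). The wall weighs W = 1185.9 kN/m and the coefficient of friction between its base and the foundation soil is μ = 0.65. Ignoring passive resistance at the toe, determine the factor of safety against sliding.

K_a = tan²(45° − 27.4°/2) = 0.3697.
P_a = ½K_aγH² = 0.5×0.3697×18.2×9.1² = 278.6 kN/m, acting at H/3 = 3.033 m above the base.
FS_sliding = μW / P_a = 0.65×1185.9 / 278.6 = 2.767.

2.77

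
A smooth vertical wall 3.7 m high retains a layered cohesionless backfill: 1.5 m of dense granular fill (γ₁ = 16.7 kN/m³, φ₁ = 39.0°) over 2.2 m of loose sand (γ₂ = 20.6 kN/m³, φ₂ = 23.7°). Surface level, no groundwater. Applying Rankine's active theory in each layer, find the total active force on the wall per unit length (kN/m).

49.0 kN/m

K_a1 = tan²(45°−39.0°/2) = 0.2275; K_a2 = tan²(45°−23.7°/2) = 0.4266.
Layer 1: σ at base = K_a1 γ₁ h₁ = 5.699 kPa; P₁ = ½×5.699×1.5 = 4.274.
Layer 2: σ_v at top = γ₁h₁ = 25.05; σ_h top = K_a2×25.05 = 10.69; σ_h base = K_a2×(25.05+20.6×2.2) = 30.02.
P₂ = ½(10.69+30.02)×2.2 = 44.78. Total P_a = 4.274+44.78 = 49.05 kN/m.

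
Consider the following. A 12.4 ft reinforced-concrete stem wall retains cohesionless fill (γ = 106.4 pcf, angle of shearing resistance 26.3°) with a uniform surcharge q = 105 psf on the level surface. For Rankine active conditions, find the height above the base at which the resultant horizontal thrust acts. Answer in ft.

4.42 ft

K_a = 0.3859.
Triangular part P₁ = ½K_aγH² = 3157 at H/3 = 4.133 ft; rectangular part P₂ = K_a q H = 502.5 at H/2 = 6.200 ft.
ȳ = (P₁·4.133 + P₂·6.200)/(P₁+P₂) = 4.417 ft.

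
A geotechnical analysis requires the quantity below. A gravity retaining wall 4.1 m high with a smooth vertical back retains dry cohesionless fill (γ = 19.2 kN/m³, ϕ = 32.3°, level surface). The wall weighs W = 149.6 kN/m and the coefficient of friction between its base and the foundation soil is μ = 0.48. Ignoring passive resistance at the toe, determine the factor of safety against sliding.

1.47

K_a = tan²(45° − 32.3°/2) = 0.3035.
P_a = ½K_aγH² = 0.5×0.3035×19.2×4.1² = 48.97 kN/m, acting at H/3 = 1.367 m above the base.
FS_sliding = μW / P_a = 0.48×149.6 / 48.97 = 1.466.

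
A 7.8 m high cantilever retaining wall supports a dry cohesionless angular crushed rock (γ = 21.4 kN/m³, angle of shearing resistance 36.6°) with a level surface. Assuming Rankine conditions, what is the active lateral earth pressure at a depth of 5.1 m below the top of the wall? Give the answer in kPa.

K_a = (1 − sin φ)/(1 + sin φ) = 0.2530.
σ_h = K_a γ z = 0.2530 × 21.4 × 5.1 = 27.61 kPa.

27.6 kPa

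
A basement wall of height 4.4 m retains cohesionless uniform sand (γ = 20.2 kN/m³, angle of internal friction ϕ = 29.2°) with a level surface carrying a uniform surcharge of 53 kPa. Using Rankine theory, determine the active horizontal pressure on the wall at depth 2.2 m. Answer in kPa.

33.5 kPa

K_a = (1 − sin φ)/(1 + sin φ) = 0.3442.
σ_v = γz + q = 20.2 × 2.2 + 53 = 97.44 kPa.
σ_h = K_a σ_v = 0.3442 × 97.44 = 33.54 kPa.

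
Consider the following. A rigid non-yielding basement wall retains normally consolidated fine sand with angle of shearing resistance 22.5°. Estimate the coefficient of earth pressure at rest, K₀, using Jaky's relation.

0.617

K₀ = 1 − sin φ' = 1 − sin 22.5° = 0.6173.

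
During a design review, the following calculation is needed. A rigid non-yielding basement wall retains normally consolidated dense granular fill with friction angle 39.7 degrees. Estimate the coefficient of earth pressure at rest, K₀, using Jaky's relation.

0.361

K₀ = 1 − sin φ' = 1 − sin 39.7° = 0.3612.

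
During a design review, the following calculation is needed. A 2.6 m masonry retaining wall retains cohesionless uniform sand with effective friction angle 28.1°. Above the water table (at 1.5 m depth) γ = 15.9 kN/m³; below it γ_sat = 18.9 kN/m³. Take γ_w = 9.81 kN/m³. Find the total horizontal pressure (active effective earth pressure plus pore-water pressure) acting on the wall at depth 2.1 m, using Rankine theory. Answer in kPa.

16.4 kPa

K_a = (1 − sin φ)/(1 + sin φ) = 0.3596.
γ' = 18.9 − 9.81 = 9.090 kN/m³.
Effective vertical stress at 2.1 m: σ'_v = 15.9×1.5 + 9.090×0.600 = 29.30 kPa.
σ'_h = K_a σ'_v = 0.3596 × 29.30 = 10.54 kPa; u = γ_w × 0.600 = 5.886 kPa.
Total σ_h = 10.54 + 5.886 = 16.42 kPa.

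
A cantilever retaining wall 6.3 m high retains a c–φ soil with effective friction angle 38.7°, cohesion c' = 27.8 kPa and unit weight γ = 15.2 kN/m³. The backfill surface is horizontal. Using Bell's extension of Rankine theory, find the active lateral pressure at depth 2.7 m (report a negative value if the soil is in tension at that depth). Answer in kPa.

-17.2 kPa

K_a = (1 − sin φ)/(1 + sin φ) = 0.2306.
σ_a = K_a γ z − 2c√K_a = 0.2306×15.2×2.7 − 2×27.8×0.4802 = -17.24 kPa.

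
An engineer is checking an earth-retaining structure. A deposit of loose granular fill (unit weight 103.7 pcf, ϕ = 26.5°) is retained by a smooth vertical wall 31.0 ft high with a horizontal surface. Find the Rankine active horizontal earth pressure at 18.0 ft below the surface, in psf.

K_a = (1 − sin φ)/(1 + sin φ) = 0.3829.
σ_h = K_a γ z = 0.3829 × 103.7 × 18.0 = 714.8 psf.

715 psf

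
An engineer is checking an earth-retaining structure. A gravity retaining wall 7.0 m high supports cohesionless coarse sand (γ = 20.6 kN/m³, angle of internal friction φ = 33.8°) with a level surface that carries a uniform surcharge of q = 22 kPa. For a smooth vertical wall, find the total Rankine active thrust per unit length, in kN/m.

K_a = tan²(45° − φ/2) = 0.2851.
Soil triangle: ½ K_a γ H² = 0.5×0.2851×20.6×7.0² = 143.9 kN/m.
Surcharge rectangle: K_a q H = 0.2851×22×7.0 = 43.91 kN/m.
Total = 143.9 + 43.91 = 187.8 kN/m.

188 kN/m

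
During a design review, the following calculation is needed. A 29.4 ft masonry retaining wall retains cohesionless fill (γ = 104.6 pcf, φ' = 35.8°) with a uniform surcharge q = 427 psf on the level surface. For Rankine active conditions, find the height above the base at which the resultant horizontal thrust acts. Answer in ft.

K_a = 0.2619.
Triangular part P₁ = ½K_aγH² = 11840 at H/3 = 9.800 ft; rectangular part P₂ = K_a q H = 3287 at H/2 = 14.70 ft.
ȳ = (P₁·9.800 + P₂·14.70)/(P₁+P₂) = 10.86 ft.

10.9 ft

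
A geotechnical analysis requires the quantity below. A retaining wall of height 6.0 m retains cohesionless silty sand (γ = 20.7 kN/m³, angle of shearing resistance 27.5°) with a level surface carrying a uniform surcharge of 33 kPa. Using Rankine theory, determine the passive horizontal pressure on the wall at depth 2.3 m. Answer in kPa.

219 kPa

K_p = (1 + sin φ)/(1 − sin φ) = 2.716.
σ_v = γz + q = 20.7 × 2.3 + 33 = 80.61 kPa.
σ_h = K_p σ_v = 2.716 × 80.61 = 218.9 kPa.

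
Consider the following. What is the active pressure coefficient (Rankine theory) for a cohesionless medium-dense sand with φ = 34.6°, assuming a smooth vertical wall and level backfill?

0.276

K_a = tan²(45° − φ/2) = tan²(27.70°) = 0.2756.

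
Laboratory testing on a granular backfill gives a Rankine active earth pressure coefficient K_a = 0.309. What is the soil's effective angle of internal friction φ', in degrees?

K_a = tan²(45° − φ/2) ⇒ 45° − φ/2 = arctan(√0.309) = 29.07°.
φ = 2(45° − 29.07°) = 31.86°.

31.9°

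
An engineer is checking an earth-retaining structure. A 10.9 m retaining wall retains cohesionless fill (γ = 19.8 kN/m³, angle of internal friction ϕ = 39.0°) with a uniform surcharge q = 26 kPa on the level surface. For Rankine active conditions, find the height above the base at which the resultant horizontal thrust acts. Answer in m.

3.99 m

K_a = 0.2275.
Triangular part P₁ = ½K_aγH² = 267.6 at H/3 = 3.633 m; rectangular part P₂ = K_a q H = 64.48 at H/2 = 5.450 m.
ȳ = (P₁·3.633 + P₂·5.450)/(P₁+P₂) = 3.986 m.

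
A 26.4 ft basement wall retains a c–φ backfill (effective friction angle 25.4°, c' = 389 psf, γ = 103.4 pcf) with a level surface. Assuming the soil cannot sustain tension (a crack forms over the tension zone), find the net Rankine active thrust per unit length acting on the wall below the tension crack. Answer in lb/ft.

K_a = 0.3996; √K_a = 0.6322.
Tension-crack depth z_c = 2c/(γ√K_a) = 2×389/(103.4×0.6322) = 11.90 ft.
σ_a at base = K_a γ H − 2c√K_a = 0.3996×103.4×26.4 − 2×389×0.6322 = 599.1 psf.
P_a = ½ × 599.1 × (H − z_c) = 0.5×599.1×14.50 = 4343 lb/ft.

4340 lb/ft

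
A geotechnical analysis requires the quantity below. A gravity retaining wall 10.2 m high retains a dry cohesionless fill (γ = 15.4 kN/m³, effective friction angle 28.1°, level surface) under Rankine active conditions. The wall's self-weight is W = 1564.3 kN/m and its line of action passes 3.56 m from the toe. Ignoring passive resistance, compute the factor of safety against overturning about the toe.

5.69

K_a = tan²(45° − 28.1°/2) = 0.3596.
P_a = ½K_aγH² = 0.5×0.3596×15.4×10.2² = 288.1 kN/m, acting at H/3 = 3.400 m above the base.
Overturning moment M_o = P_a × H/3 = 288.1 × 3.400 = 979.5.
Resisting moment M_r = W × 3.56 = 1564.3 × 3.56 = 5569.
FS_overturning = M_r/M_o = 5569/979.5 = 5.686.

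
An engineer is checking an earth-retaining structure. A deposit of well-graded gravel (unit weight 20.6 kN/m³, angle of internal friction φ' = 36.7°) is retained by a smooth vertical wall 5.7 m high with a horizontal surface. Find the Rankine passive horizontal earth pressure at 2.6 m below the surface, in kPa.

K_p = (1 + sin φ)/(1 − sin φ) = 3.970.
σ_h = K_p γ z = 3.970 × 20.6 × 2.6 = 212.7 kPa.

213 kPa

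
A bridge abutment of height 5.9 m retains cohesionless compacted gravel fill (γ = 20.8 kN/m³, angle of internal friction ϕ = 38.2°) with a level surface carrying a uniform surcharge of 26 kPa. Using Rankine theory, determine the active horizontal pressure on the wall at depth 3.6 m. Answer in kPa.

23.8 kPa

K_a = (1 − sin φ)/(1 + sin φ) = 0.2358.
σ_v = γz + q = 20.8 × 3.6 + 26 = 100.9 kPa.
σ_h = K_a σ_v = 0.2358 × 100.9 = 23.79 kPa.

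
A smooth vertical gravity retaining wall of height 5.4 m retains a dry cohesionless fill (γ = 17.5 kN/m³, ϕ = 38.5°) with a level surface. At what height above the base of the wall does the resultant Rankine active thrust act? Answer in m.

1.80 m

K_a = 0.2327.
The pressure distribution is triangular, so the resultant acts at H/3 above the base = 5.4/3 = 1.800 m.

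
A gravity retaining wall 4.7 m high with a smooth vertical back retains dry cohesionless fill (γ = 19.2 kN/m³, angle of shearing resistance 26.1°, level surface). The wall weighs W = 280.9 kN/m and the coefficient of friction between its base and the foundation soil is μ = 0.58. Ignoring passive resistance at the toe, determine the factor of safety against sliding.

K_a = tan²(45° − 26.1°/2) = 0.3889.
P_a = ½K_aγH² = 0.5×0.3889×19.2×4.7² = 82.48 kN/m, acting at H/3 = 1.567 m above the base.
FS_sliding = μW / P_a = 0.58×280.9 / 82.48 = 1.975.

1.98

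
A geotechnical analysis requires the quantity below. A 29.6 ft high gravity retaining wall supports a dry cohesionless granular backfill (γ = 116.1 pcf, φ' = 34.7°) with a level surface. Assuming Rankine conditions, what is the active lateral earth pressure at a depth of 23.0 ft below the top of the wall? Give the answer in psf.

733 psf

K_a = (1 − sin φ)/(1 + sin φ) = 0.2745.
σ_h = K_a γ z = 0.2745 × 116.1 × 23.0 = 732.9 psf.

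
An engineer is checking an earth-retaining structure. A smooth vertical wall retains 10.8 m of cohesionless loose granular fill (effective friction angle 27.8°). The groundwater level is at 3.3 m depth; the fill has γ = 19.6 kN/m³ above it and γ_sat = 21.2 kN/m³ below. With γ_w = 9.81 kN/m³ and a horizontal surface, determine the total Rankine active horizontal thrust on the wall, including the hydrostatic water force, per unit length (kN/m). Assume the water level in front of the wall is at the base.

608 kN/m

K_a = tan²(45° − φ/2) = 0.3639.
γ' = 21.2 − 9.81 = 11.39 kN/m³. Depth below WT = 7.5 m.
σ'_h at WT = K_a γ d_w = 23.54 kPa; at base = 23.54 + K_a γ' × 7.5 = 54.62 kPa.
P₁ (0–3.3 m) = ½×23.54×3.3 = 38.84. P₂ (3.3–10.8 m) = ½(23.54+54.62)×7.5 = 293.1.
P_w = ½ γ_w h₂² = 0.5×9.81×7.5² = 275.9. Total = 38.84+293.1+275.9 = 607.8 kN/m.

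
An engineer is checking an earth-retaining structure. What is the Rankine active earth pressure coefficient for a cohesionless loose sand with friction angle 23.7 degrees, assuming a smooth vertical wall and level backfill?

0.427

K_a = tan²(45° − φ/2) = tan²(33.15°) = 0.4266.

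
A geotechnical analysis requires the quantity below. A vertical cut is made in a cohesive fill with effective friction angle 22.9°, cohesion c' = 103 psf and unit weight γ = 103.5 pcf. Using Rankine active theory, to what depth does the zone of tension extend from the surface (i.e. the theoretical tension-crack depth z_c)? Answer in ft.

3.00 ft

K_a = tan²(45° − 22.9°/2) = 0.4398; √K_a = 0.6631.
The active pressure is zero where K_a γ z = 2c√K_a, so z_c = 2c/(γ√K_a) = 2×103/(103.5×0.6631) = 3.001 ft.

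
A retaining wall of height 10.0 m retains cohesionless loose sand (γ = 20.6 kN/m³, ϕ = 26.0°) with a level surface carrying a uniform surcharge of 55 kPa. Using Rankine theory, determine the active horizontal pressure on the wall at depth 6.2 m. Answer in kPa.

71.3 kPa

K_a = (1 − sin φ)/(1 + sin φ) = 0.3905.
σ_v = γz + q = 20.6 × 6.2 + 55 = 182.7 kPa.
σ_h = K_a σ_v = 0.3905 × 182.7 = 71.35 kPa.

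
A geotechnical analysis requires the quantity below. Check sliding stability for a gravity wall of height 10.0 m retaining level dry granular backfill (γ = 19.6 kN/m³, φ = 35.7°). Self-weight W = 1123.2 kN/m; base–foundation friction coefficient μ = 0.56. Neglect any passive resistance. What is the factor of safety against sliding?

K_a = tan²(45° − 35.7°/2) = 0.2630.
P_a = ½K_aγH² = 0.5×0.2630×19.6×10.0² = 257.7 kN/m, acting at H/3 = 3.333 m above the base.
FS_sliding = μW / P_a = 0.56×1123.2 / 257.7 = 2.440.

2.44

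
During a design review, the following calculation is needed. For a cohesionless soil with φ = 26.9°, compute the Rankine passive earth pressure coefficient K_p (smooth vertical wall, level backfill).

K_p = (1 + sin φ)/(1 − sin φ) = tan²(45° + 26.9°/2) = 2.653.

2.65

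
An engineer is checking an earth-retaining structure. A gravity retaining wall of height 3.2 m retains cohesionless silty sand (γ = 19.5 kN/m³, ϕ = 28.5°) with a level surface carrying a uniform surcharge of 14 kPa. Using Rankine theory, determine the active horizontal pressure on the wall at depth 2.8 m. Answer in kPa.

K_a = (1 − sin φ)/(1 + sin φ) = 0.3540.
σ_v = γz + q = 19.5 × 2.8 + 14 = 68.60 kPa.
σ_h = K_a σ_v = 0.3540 × 68.60 = 24.28 kPa.

24.3 kPa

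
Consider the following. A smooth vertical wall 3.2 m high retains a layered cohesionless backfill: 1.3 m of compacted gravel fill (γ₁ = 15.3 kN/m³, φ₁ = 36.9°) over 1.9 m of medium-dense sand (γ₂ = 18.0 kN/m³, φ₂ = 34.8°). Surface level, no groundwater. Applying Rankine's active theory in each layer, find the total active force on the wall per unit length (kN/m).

K_a1 = tan²(45°−36.9°/2) = 0.2497; K_a2 = tan²(45°−34.8°/2) = 0.2733.
Layer 1: σ at base = K_a1 γ₁ h₁ = 4.966 kPa; P₁ = ½×4.966×1.3 = 3.228.
Layer 2: σ_v at top = γ₁h₁ = 19.89; σ_h top = K_a2×19.89 = 5.436; σ_h base = K_a2×(19.89+18.0×1.9) = 14.78.
P₂ = ½(5.436+14.78)×1.9 = 19.21. Total P_a = 3.228+19.21 = 22.44 kN/m.

22.4 kN/m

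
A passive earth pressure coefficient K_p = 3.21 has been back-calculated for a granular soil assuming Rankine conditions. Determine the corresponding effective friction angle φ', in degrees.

K_p = (1+sin φ)/(1−sin φ) ⇒ sin φ = (K_p − 1)/(K_p + 1) = 0.5249.
φ = arcsin(0.5249) = 31.66°.

31.7°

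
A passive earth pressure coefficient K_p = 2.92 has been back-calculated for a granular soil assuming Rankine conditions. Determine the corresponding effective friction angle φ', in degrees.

K_p = (1+sin φ)/(1−sin φ) ⇒ sin φ = (K_p − 1)/(K_p + 1) = 0.4898.
φ = arcsin(0.4898) = 29.33°.

29.3°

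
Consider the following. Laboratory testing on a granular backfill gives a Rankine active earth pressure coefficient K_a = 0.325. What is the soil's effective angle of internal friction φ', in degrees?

30.6°

K_a = tan²(45° − φ/2) ⇒ 45° − φ/2 = arctan(√0.325) = 29.69°.
φ = 2(45° − 29.69°) = 30.63°.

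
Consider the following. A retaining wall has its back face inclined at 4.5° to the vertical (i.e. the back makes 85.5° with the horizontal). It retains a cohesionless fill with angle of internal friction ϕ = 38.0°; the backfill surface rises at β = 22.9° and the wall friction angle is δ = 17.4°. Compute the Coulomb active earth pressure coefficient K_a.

0.338

K_a = sin²(α+φ) / [sin²α · sin(α−δ) · (1 + √{sin(φ+δ)sin(φ−β) / (sin(α−δ)sin(α+β))})²].
With α = 85.5°, φ = 38.0°, δ = 17.4°, β = 22.9°: K_a = 0.3381.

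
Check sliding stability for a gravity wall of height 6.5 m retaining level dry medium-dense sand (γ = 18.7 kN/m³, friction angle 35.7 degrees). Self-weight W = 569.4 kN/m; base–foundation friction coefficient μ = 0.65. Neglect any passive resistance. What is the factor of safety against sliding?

K_a = tan²(45° − 35.7°/2) = 0.2630.
P_a = ½K_aγH² = 0.5×0.2630×18.7×6.5² = 103.9 kN/m, acting at H/3 = 2.167 m above the base.
FS_sliding = μW / P_a = 0.65×569.4 / 103.9 = 3.562.

3.56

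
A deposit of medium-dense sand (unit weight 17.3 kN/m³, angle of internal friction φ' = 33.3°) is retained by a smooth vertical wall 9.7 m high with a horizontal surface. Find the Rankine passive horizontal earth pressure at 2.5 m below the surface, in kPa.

149 kPa

K_p = (1 + sin φ)/(1 − sin φ) = 3.435.
σ_h = K_p γ z = 3.435 × 17.3 × 2.5 = 148.6 kPa.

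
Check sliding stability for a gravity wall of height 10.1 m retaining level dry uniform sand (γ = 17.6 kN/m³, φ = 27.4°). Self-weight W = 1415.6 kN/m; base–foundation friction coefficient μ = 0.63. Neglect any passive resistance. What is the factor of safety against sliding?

K_a = tan²(45° − 27.4°/2) = 0.3697.
P_a = ½K_aγH² = 0.5×0.3697×17.6×10.1² = 331.9 kN/m, acting at H/3 = 3.367 m above the base.
FS_sliding = μW / P_a = 0.63×1415.6 / 331.9 = 2.687.

2.69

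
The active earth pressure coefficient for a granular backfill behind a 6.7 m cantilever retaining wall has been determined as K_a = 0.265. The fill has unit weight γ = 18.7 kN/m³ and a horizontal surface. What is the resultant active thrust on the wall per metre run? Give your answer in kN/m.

P = ½ K_a γ H² = 0.5 × 0.265 × 18.7 × 6.7² = 111.2 kN/m.

111 kN/m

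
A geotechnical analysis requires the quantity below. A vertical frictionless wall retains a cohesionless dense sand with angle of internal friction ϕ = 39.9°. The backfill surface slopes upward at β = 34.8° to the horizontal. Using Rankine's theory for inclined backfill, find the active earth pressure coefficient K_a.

K_a = cos β · (cos β − √(cos²β − cos²φ)) / (cos β + √(cos²β − cos²φ)).
cos β = 0.8211, cos φ = 0.7672, √(cos²β − cos²φ) = 0.2928.
K_a = 0.8211 × (0.8211 − 0.2928)/(0.8211 + 0.2928) = 0.3895.

0.389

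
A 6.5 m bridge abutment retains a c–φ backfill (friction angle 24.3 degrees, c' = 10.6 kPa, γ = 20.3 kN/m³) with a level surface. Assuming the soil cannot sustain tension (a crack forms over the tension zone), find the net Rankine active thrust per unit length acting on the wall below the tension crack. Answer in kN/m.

K_a = 0.4169; √K_a = 0.6457.
Tension-crack depth z_c = 2c/(γ√K_a) = 2×10.6/(20.3×0.6457) = 1.617 m.
σ_a at base = K_a γ H − 2c√K_a = 0.4169×20.3×6.5 − 2×10.6×0.6457 = 41.32 kPa.
P_a = ½ × 41.32 × (H − z_c) = 0.5×41.32×4.883 = 100.9 kN/m.

101 kN/m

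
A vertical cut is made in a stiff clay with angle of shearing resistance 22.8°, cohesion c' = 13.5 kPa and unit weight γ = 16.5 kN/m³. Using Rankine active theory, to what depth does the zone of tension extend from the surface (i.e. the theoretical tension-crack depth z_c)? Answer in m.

2.46 m

K_a = tan²(45° − 22.8°/2) = 0.4414; √K_a = 0.6644.
The active pressure is zero where K_a γ z = 2c√K_a, so z_c = 2c/(γ√K_a) = 2×13.5/(16.5×0.6644) = 2.463 m.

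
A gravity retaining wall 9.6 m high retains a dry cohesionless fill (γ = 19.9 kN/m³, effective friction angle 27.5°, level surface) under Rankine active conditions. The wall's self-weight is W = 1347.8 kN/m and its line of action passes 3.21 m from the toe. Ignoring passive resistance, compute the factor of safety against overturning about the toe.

4.00

K_a = tan²(45° − 27.5°/2) = 0.3682.
P_a = ½K_aγH² = 0.5×0.3682×19.9×9.6² = 337.7 kN/m, acting at H/3 = 3.200 m above the base.
Overturning moment M_o = P_a × H/3 = 337.7 × 3.200 = 1081.
Resisting moment M_r = W × 3.21 = 1347.8 × 3.21 = 4326.
FS_overturning = M_r/M_o = 4326/1081 = 4.004.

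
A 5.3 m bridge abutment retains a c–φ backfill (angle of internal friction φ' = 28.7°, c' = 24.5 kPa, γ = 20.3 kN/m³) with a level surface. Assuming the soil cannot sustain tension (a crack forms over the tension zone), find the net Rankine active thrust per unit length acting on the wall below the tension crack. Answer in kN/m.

K_a = 0.3511; √K_a = 0.5926.
Tension-crack depth z_c = 2c/(γ√K_a) = 2×24.5/(20.3×0.5926) = 4.073 m.
σ_a at base = K_a γ H − 2c√K_a = 0.3511×20.3×5.3 − 2×24.5×0.5926 = 8.744 kPa.
P_a = ½ × 8.744 × (H − z_c) = 0.5×8.744×1.227 = 5.363 kN/m.

5.36 kN/m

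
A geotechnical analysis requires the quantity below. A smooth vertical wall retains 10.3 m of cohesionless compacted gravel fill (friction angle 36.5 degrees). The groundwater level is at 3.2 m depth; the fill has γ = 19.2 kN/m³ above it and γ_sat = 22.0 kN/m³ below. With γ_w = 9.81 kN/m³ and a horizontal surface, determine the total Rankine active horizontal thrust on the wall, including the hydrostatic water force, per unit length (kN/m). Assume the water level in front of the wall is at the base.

461 kN/m

K_a = tan²(45° − φ/2) = 0.2541.
γ' = 22.0 − 9.81 = 12.19 kN/m³. Depth below WT = 7.1 m.
σ'_h at WT = K_a γ d_w = 15.61 kPa; at base = 15.61 + K_a γ' × 7.1 = 37.60 kPa.
P₁ (0–3.2 m) = ½×15.61×3.2 = 24.97. P₂ (3.2–10.3 m) = ½(15.61+37.60)×7.1 = 188.9.
P_w = ½ γ_w h₂² = 0.5×9.81×7.1² = 247.3. Total = 24.97+188.9+247.3 = 461.1 kN/m.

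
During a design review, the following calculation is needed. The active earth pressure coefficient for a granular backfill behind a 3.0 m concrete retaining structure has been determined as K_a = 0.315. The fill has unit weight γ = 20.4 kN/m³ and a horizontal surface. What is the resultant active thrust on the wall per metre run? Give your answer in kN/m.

P = ½ K_a γ H² = 0.5 × 0.315 × 20.4 × 3.0² = 28.92 kN/m.

28.9 kN/m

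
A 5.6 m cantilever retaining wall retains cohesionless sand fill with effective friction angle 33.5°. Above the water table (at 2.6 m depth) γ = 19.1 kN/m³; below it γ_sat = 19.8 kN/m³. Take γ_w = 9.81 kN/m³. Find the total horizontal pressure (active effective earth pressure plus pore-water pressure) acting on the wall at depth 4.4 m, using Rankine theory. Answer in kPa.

37.2 kPa

K_a = (1 − sin φ)/(1 + sin φ) = 0.2887.
γ' = 19.8 − 9.81 = 9.990 kN/m³.
Effective vertical stress at 4.4 m: σ'_v = 19.1×2.6 + 9.990×1.80 = 67.64 kPa.
σ'_h = K_a σ'_v = 0.2887 × 67.64 = 19.53 kPa; u = γ_w × 1.80 = 17.66 kPa.
Total σ_h = 19.53 + 17.66 = 37.19 kPa.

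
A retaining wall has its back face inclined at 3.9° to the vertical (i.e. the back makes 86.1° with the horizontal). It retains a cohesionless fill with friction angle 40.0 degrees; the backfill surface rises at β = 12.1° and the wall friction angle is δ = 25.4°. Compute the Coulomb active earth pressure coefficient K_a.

K_a = sin²(α+φ) / [sin²α · sin(α−δ) · (1 + √{sin(φ+δ)sin(φ−β) / (sin(α−δ)sin(α+β))})²].
With α = 86.1°, φ = 40.0°, δ = 25.4°, β = 12.1°: K_a = 0.2596.

0.260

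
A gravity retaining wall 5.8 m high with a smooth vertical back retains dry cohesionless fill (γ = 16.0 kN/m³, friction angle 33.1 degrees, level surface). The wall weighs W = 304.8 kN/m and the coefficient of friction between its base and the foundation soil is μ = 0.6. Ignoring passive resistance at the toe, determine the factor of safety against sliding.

K_a = tan²(45° − 33.1°/2) = 0.2936.
P_a = ½K_aγH² = 0.5×0.2936×16.0×5.8² = 79.01 kN/m, acting at H/3 = 1.933 m above the base.
FS_sliding = μW / P_a = 0.6×304.8 / 79.01 = 2.315.

2.31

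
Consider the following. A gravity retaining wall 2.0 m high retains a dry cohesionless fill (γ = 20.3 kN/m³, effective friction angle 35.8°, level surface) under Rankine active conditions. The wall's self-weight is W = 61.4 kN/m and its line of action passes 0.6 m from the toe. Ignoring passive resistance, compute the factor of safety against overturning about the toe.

5.20

K_a = tan²(45° − 35.8°/2) = 0.2619.
P_a = ½K_aγH² = 0.5×0.2619×20.3×2.0² = 10.63 kN/m, acting at H/3 = 0.6667 m above the base.
Overturning moment M_o = P_a × H/3 = 10.63 × 0.6667 = 7.088.
Resisting moment M_r = W × 0.6 = 61.4 × 0.6 = 36.84.
FS_overturning = M_r/M_o = 36.84/7.088 = 5.198.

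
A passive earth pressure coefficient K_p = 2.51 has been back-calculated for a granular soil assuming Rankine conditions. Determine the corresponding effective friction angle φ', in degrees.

K_p = (1+sin φ)/(1−sin φ) ⇒ sin φ = (K_p − 1)/(K_p + 1) = 0.4302.
φ = arcsin(0.4302) = 25.48°.

25.5°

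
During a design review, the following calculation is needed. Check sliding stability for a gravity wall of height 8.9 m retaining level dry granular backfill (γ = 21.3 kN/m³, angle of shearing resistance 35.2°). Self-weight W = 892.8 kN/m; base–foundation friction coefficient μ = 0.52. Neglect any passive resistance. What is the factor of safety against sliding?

K_a = tan²(45° − 35.2°/2) = 0.2687.
P_a = ½K_aγH² = 0.5×0.2687×21.3×8.9² = 226.7 kN/m, acting at H/3 = 2.967 m above the base.
FS_sliding = μW / P_a = 0.52×892.8 / 226.7 = 2.048.

2.05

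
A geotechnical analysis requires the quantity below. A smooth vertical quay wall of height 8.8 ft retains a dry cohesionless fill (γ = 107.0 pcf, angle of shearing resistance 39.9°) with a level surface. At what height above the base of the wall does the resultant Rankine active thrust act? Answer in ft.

2.93 ft

K_a = 0.2184.
The pressure distribution is triangular, so the resultant acts at H/3 above the base = 8.8/3 = 2.933 ft.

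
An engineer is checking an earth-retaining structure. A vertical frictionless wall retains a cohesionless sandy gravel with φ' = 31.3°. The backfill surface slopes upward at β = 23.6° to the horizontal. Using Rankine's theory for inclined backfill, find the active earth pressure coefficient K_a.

0.430

K_a = cos β · (cos β − √(cos²β − cos²φ)) / (cos β + √(cos²β − cos²φ)).
cos β = 0.9164, cos φ = 0.8545, √(cos²β − cos²φ) = 0.3311.
K_a = 0.9164 × (0.9164 − 0.3311)/(0.9164 + 0.3311) = 0.4299.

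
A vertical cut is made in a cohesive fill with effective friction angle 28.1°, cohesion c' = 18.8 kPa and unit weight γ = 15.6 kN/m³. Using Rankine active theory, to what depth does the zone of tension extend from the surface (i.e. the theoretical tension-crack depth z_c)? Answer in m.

K_a = tan²(45° − 28.1°/2) = 0.3596; √K_a = 0.5997.
The active pressure is zero where K_a γ z = 2c√K_a, so z_c = 2c/(γ√K_a) = 2×18.8/(15.6×0.5997) = 4.019 m.

4.02 m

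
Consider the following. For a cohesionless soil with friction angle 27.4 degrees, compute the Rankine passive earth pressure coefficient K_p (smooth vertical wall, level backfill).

K_p = (1 + sin φ)/(1 − sin φ) = tan²(45° + 27.4°/2) = 2.705.

2.71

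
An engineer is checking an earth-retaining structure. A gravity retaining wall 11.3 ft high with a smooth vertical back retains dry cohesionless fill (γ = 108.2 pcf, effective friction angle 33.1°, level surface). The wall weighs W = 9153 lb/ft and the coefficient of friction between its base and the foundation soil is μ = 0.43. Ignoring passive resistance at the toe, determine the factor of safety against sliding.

K_a = tan²(45° − 33.1°/2) = 0.2936.
P_a = ½K_aγH² = 0.5×0.2936×108.2×11.3² = 2028 lb/ft, acting at H/3 = 3.767 ft above the base.
FS_sliding = μW / P_a = 0.43×9153 / 2028 = 1.941.

1.94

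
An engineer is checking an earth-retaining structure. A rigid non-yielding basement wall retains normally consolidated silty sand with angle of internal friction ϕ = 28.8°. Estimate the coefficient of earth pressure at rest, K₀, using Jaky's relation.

K₀ = 1 − sin φ' = 1 − sin 28.8° = 0.5182.

0.518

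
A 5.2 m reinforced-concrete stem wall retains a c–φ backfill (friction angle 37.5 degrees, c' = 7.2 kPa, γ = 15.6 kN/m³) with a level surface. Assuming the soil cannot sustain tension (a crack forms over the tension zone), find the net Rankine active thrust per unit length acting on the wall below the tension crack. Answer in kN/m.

21.0 kN/m

K_a = 0.2432; √K_a = 0.4931.
Tension-crack depth z_c = 2c/(γ√K_a) = 2×7.2/(15.6×0.4931) = 1.872 m.
σ_a at base = K_a γ H − 2c√K_a = 0.2432×15.6×5.2 − 2×7.2×0.4931 = 12.63 kPa.
P_a = ½ × 12.63 × (H − z_c) = 0.5×12.63×3.328 = 21.01 kN/m.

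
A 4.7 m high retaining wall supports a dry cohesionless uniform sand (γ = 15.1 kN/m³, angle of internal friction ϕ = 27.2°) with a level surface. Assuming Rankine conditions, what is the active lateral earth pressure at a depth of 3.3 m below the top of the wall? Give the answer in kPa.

K_a = (1 − sin φ)/(1 + sin φ) = 0.3726.
σ_h = K_a γ z = 0.3726 × 15.1 × 3.3 = 18.57 kPa.

18.6 kPa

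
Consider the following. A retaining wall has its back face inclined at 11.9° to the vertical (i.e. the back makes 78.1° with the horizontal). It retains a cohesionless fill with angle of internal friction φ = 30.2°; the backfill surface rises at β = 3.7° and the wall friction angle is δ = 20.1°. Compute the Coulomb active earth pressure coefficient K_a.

0.413

K_a = sin²(α+φ) / [sin²α · sin(α−δ) · (1 + √{sin(φ+δ)sin(φ−β) / (sin(α−δ)sin(α+β))})²].
With α = 78.1°, φ = 30.2°, δ = 20.1°, β = 3.7°: K_a = 0.4130.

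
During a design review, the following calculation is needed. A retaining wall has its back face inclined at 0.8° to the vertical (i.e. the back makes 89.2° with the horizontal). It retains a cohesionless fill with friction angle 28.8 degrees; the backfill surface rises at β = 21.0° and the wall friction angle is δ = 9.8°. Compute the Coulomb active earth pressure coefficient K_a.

0.467

K_a = sin²(α+φ) / [sin²α · sin(α−δ) · (1 + √{sin(φ+δ)sin(φ−β) / (sin(α−δ)sin(α+β))})²].
With α = 89.2°, φ = 28.8°, δ = 9.8°, β = 21.0°: K_a = 0.4673.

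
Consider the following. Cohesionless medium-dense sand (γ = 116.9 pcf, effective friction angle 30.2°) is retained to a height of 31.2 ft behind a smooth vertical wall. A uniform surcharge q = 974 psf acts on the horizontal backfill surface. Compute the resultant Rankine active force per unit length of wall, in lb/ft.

28900 lb/ft

K_a = tan²(45° − φ/2) = 0.3307.
Soil triangle: ½ K_a γ H² = 0.5×0.3307×116.9×31.2² = 18810 lb/ft.
Surcharge rectangle: K_a q H = 0.3307×974×31.2 = 10050 lb/ft.
Total = 18810 + 10050 = 28860 lb/ft.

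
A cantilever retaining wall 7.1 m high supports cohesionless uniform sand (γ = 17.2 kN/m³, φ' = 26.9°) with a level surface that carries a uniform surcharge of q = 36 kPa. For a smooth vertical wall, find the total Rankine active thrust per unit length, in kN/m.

260 kN/m

K_a = tan²(45° − φ/2) = 0.3770.
Soil triangle: ½ K_a γ H² = 0.5×0.3770×17.2×7.1² = 163.4 kN/m.
Surcharge rectangle: K_a q H = 0.3770×36×7.1 = 96.36 kN/m.
Total = 163.4 + 96.36 = 259.8 kN/m.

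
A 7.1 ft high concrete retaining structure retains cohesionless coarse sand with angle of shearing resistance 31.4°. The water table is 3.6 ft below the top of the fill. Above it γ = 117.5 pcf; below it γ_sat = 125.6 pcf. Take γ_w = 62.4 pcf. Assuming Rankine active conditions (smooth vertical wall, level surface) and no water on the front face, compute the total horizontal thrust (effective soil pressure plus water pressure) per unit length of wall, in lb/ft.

K_a = tan²(45° − φ/2) = 0.3149.
γ' = 125.6 − 62.4 = 63.20 pcf. Depth below WT = 3.5 ft.
σ'_h at WT = K_a γ d_w = 133.2 psf; at base = 133.2 + K_a γ' × 3.5 = 202.9 psf.
P₁ (0–3.6 ft) = ½×133.2×3.6 = 239.8. P₂ (3.6–7.1 ft) = ½(133.2+202.9)×3.5 = 588.1.
P_w = ½ γ_w h₂² = 0.5×62.4×3.5² = 382.2. Total = 239.8+588.1+382.2 = 1210 lb/ft.

1210 lb/ft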